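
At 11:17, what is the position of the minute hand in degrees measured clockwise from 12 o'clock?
The minute hand moves 6 degrees per minute.
At 11:17: 17 x 6 = 102 degrees

Final answer: 102 degrees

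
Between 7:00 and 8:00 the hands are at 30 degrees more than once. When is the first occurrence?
At t minutes past 7:00, the hour hand is at 30 x 7 + 0.5t degrees and the minute hand is at 6t degrees.
The smaller angle between them is 30 degrees when |30H - 5.5t| = 30 or |30H - 5.5t| = 330.
With H = 7, solve 30 x 7 - 5.5t = +/- target for each target:
  t = (30 x 7 - 30) / 5.5 = 32.73
  t = (30 x 7 + 30) / 5.5 = 43.64
  t = (30 x 7 - 330) / 5.5 = -21.82 (outside (0, 60))
  t = (30 x 7 + 330) / 5.5 = 98.18 (outside (0, 60))
Valid solutions in (0, 60): {32.73, 43.64} minutes.
The first occurrence is t = 32.73 minutes.
The hands form a 30-degree angle at 32.73 minutes past 7:00.

Final answer: 32.73 minutes past 7:00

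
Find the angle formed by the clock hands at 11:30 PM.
Hour hand position: 11 x 30 + 30 x 0.5 = 345 degrees
Minute hand position: 30 x 6 = 180 degrees
Difference: |345 - 180| = 165 degrees
The angle between the hands is 165 degrees

Final answer: 165 degrees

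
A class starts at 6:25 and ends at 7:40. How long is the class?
From 6:25 to 7:40:
(7 x 60 + 40) - (6 x 60 + 25) = 460 - 385 = 75 minutes
= 1 hour and 15 minutes

Final answer: 1 hour and 15 minutes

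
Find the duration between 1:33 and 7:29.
From 1:33 to 7:29:
(7 x 60 + 29) - (1 x 60 + 33) = 449 - 93 = 356 minutes
= 5 hours and 56 minutes

Final answer: 5 hours and 56 minutes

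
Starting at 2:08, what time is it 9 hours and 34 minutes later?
Starting time: 2:08
Adding 34 minutes to 8 minutes: 8 + 34 = 42 minutes
Adding 9 hours: 2 + 9 = 11
Final time: 11:42

Final answer: 11:42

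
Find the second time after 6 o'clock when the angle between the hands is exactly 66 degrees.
At t minutes past 6:00, the hour hand is at 30 x 6 + 0.5t degrees and the minute hand is at 6t degrees.
The smaller angle between them is 66 degrees when |30H - 5.5t| = 66 or |30H - 5.5t| = 294.
With H = 6, solve 30 x 6 - 5.5t = +/- target for each target:
  t = (30 x 6 - 66) / 5.5 = 20.73
  t = (30 x 6 + 66) / 5.5 = 44.73
  t = (30 x 6 - 294) / 5.5 = -20.73 (outside (0, 60))
  t = (30 x 6 + 294) / 5.5 = 86.18 (outside (0, 60))
Valid solutions in (0, 60): {20.73, 44.73} minutes.
The second occurrence is t = 44.73 minutes.
The hands form a 66-degree angle at 44.73 minutes past 6:00.

Final answer: 44.73 minutes past 6:00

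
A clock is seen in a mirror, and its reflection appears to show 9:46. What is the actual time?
Reflection across the vertical (12-6) axis maps a hand at angle A degrees to (360 - A) degrees, which sends a reading of T minutes past 12:00 to (720 - T) minutes past 12:00.
Mirror reads 9:46 = 586 minutes past 12:00.
Actual time: (720 - 586) mod 720 = 134 minutes = 2:14.

Final answer: 2:14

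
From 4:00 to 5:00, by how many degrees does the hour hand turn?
The hour hand moves 0.5 degrees per minute.
Time elapsed: 5:00 - 4:00 = 60 minutes
Angular displacement: 60 x 0.5 = 30 degrees

Final answer: 30 degrees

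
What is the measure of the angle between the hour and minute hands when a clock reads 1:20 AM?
Hour hand position: 1 x 30 + 20 x 0.5 = 40 degrees
Minute hand position: 20 x 6 = 120 degrees
Difference: |40 - 120| = 80 degrees
The angle between the hands is 80 degrees

Final answer: 80 degrees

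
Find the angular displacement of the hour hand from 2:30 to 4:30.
The hour hand moves 0.5 degrees per minute.
Time elapsed: 4:30 - 2:30 = 120 minutes
Angular displacement: 120 x 0.5 = 60 degrees

Final answer: 60 degrees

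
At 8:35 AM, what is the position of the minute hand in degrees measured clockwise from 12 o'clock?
The minute hand moves 6 degrees per minute.
At 8:35: 35 x 6 = 210 degrees

Final answer: 210 degrees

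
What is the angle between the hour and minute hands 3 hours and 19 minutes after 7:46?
First find the time 3 hours and 19 minutes after 7:46.
Total minutes: 7 x 60 + 46 + 3 x 60 + 19 = 665.
665 mod 720 = 665 minutes = 11:05.
Now compute the angle at 11:05:
Hour hand: 11 x 30 + 5 x 0.5 = 332.5 degrees
Minute hand: 5 x 6 = 30 degrees
Difference: |332.5 - 30| = 302.5 degrees
Smaller angle: 360 - 302.5 = 57.5 degrees

Final answer: 57.5 degrees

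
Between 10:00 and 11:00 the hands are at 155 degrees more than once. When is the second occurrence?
At t minutes past 10:00, the hour hand is at 30 x 10 + 0.5t degrees and the minute hand is at 6t degrees.
The smaller angle between them is 155 degrees when |30H - 5.5t| = 155 or |30H - 5.5t| = 205.
With H = 10, solve 30 x 10 - 5.5t = +/- target for each target:
  t = (30 x 10 - 155) / 5.5 = 26.36
  t = (30 x 10 + 155) / 5.5 = 82.73 (outside (0, 60))
  t = (30 x 10 - 205) / 5.5 = 17.27
  t = (30 x 10 + 205) / 5.5 = 91.82 (outside (0, 60))
Valid solutions in (0, 60): {17.27, 26.36} minutes.
The second occurrence is t = 26.36 minutes.
The hands form a 155-degree angle at 26.36 minutes past 10:00.

Final answer: 26.36 minutes past 10:00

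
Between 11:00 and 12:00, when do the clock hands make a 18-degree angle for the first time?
At t minutes past 11:00, the hour hand is at 30 x 11 + 0.5t degrees and the minute hand is at 6t degrees.
The smaller angle between them is 18 degrees when |30H - 5.5t| = 18 or |30H - 5.5t| = 342.
With H = 11, solve 30 x 11 - 5.5t = +/- target for each target:
  t = (30 x 11 - 18) / 5.5 = 56.73
  t = (30 x 11 + 18) / 5.5 = 63.27 (outside (0, 60))
  t = (30 x 11 - 342) / 5.5 = -2.18 (outside (0, 60))
  t = (30 x 11 + 342) / 5.5 = 122.18 (outside (0, 60))
Valid solutions in (0, 60): {56.73} minutes.
The first occurrence is t = 56.73 minutes.
The hands form a 18-degree angle at 56.73 minutes past 11:00.

Final answer: 56.73 minutes past 11:00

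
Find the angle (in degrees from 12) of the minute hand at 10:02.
The minute hand moves 6 degrees per minute.
At 10:02: 2 x 6 = 12 degrees

Final answer: 12 degrees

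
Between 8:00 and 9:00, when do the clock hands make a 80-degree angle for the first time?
At t minutes past 8:00, the hour hand is at 30 x 8 + 0.5t degrees and the minute hand is at 6t degrees.
The smaller angle between them is 80 degrees when |30H - 5.5t| = 80 or |30H - 5.5t| = 280.
With H = 8, solve 30 x 8 - 5.5t = +/- target for each target:
  t = (30 x 8 - 80) / 5.5 = 29.09
  t = (30 x 8 + 80) / 5.5 = 58.18
  t = (30 x 8 - 280) / 5.5 = -7.27 (outside (0, 60))
  t = (30 x 8 + 280) / 5.5 = 94.55 (outside (0, 60))
Valid solutions in (0, 60): {29.09, 58.18} minutes.
The first occurrence is t = 29.09 minutes.
The hands form a 80-degree angle at 29.09 minutes past 8:00.

Final answer: 29.09 minutes past 8:00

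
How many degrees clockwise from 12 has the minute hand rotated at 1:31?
The minute hand moves 6 degrees per minute.
At 1:31: 31 x 6 = 186 degrees

Final answer: 186 degrees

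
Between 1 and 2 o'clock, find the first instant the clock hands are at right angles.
At t minutes past 1:00, the hour hand is at 30 x 1 + 0.5t degrees and the minute hand is at 6t degrees.
The smaller angle between them is 90 degrees when |30H - 5.5t| = 90 or |30H - 5.5t| = 270.
With H = 1, solve 30 x 1 - 5.5t = +/- target for each target:
  t = (30 x 1 - 90) / 5.5 = -10.91 (outside (0, 60))
  t = (30 x 1 + 90) / 5.5 = 21.82
  t = (30 x 1 - 270) / 5.5 = -43.64 (outside (0, 60))
  t = (30 x 1 + 270) / 5.5 = 54.55
Valid solutions in (0, 60): {21.82, 54.55} minutes.
First occurrence: t = 21.82 minutes.
The hands are at right angles at 21.82 minutes past 1:00.

Final answer: 21.82 minutes past 1:00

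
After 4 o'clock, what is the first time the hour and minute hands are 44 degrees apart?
At t minutes past 4:00, the hour hand is at 30 x 4 + 0.5t degrees and the minute hand is at 6t degrees.
The smaller angle between them is 44 degrees when |30H - 5.5t| = 44 or |30H - 5.5t| = 316.
With H = 4, solve 30 x 4 - 5.5t = +/- target for each target:
  t = (30 x 4 - 44) / 5.5 = 13.82
  t = (30 x 4 + 44) / 5.5 = 29.82
  t = (30 x 4 - 316) / 5.5 = -35.64 (outside (0, 60))
  t = (30 x 4 + 316) / 5.5 = 79.27 (outside (0, 60))
Valid solutions in (0, 60): {13.82, 29.82} minutes.
The first occurrence is t = 13.82 minutes.
The hands form a 44-degree angle at 13.82 minutes past 4:00.

Final answer: 13.82 minutes past 4:00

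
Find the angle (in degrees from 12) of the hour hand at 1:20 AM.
The hour hand moves 30 degrees per hour and 0.5 degrees per minute.
At 1:20: (1) x 30 + 20 x 0.5 = 30 + 10 = 40 degrees

Final answer: 40 degrees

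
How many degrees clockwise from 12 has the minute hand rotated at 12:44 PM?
The minute hand moves 6 degrees per minute.
At 12:44: 44 x 6 = 264 degrees

Final answer: 264 degrees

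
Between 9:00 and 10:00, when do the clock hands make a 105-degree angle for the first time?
At t minutes past 9:00, the hour hand is at 30 x 9 + 0.5t degrees and the minute hand is at 6t degrees.
The smaller angle between them is 105 degrees when |30H - 5.5t| = 105 or |30H - 5.5t| = 255.
With H = 9, solve 30 x 9 - 5.5t = +/- target for each target:
  t = (30 x 9 - 105) / 5.5 = 30
  t = (30 x 9 + 105) / 5.5 = 68.18 (outside (0, 60))
  t = (30 x 9 - 255) / 5.5 = 2.73
  t = (30 x 9 + 255) / 5.5 = 95.45 (outside (0, 60))
Valid solutions in (0, 60): {2.73, 30} minutes.
The first occurrence is t = 2.73 minutes.
The hands form a 105-degree angle at 2.73 minutes past 9:00.

Final answer: 2.73 minutes past 9:00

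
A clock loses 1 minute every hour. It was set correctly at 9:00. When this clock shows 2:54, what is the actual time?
For every 60 true minutes, the faulty clock advances 59 minutes, so 1 faulty-clock minute corresponds to 60/59 true minutes.
From 9:00 to 2:54 on the faulty dial is 354 minutes.
True elapsed: 354 x 60/59 = 360 minutes = 6 hours.
True time: 9:00 + 6 hours = 3:00.

Final answer: 3:00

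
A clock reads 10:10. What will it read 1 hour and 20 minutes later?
Starting time: 10:10
Adding 20 minutes to 10 minutes: 10 + 20 = 30 minutes
Adding 1 hour: 10 + 1 = 11
Final time: 11:30

Final answer: 11:30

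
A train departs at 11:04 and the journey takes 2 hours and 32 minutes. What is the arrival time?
Starting time: 11:04
Adding 32 minutes to 4 minutes: 4 + 32 = 36 minutes
Adding 2 hours: 11 + 2 = 13 - 12 = 1
Final time: 1:36

Final answer: 1:36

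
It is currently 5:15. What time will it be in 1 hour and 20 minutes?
Starting time: 5:15
Adding 20 minutes to 15 minutes: 15 + 20 = 35 minutes
Adding 1 hour: 5 + 1 = 6
Final time: 6:35

Final answer: 6:35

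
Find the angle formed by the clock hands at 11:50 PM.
Hour hand position: 11 x 30 + 50 x 0.5 = 355 degrees
Minute hand position: 50 x 6 = 300 degrees
Difference: |355 - 300| = 55 degrees
The angle between the hands is 55 degrees

Final answer: 55 degrees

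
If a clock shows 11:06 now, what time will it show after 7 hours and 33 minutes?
Starting time: 11:06
Adding 33 minutes to 6 minutes: 6 + 33 = 39 minutes
Adding 7 hours: 11 + 7 = 18 - 12 = 6
Final time: 6:39

Final answer: 6:39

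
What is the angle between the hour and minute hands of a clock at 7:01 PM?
Hour hand position: 7 x 30 + 1 x 0.5 = 210.5 degrees
Minute hand position: 1 x 6 = 6 degrees
Difference: |210.5 - 6| = 204.5 degrees
Since 204.5 > 180, the smaller angle is 360 - 204.5 = 155.5 degrees

Final answer: 155.5 degrees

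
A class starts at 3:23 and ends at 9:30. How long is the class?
From 3:23 to 9:30:
(9 x 60 + 30) - (3 x 60 + 23) = 570 - 203 = 367 minutes
= 6 hours and 7 minutes

Final answer: 6 hours and 7 minutes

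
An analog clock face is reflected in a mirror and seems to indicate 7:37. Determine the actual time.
Reflection across the vertical (12-6) axis maps a hand at angle A degrees to (360 - A) degrees, which sends a reading of T minutes past 12:00 to (720 - T) minutes past 12:00.
Mirror reads 7:37 = 457 minutes past 12:00.
Actual time: (720 - 457) mod 720 = 263 minutes = 4:23.

Final answer: 4:23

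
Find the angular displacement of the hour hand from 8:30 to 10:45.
The hour hand moves 0.5 degrees per minute.
Time elapsed: 10:45 - 8:30 = 135 minutes
Angular displacement: 135 x 0.5 = 67.5 degrees

Final answer: 67.5 degrees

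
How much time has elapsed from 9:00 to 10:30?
From 9:00 to 10:30:
(10 x 60 + 30) - (9 x 60 + 0) = 630 - 540 = 90 minutes
= 1 hour and 30 minutes

Final answer: 1 hour and 30 minutes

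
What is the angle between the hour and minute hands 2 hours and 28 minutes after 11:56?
First find the time 2 hours and 28 minutes after 11:56.
Total minutes: 11 x 60 + 56 + 2 x 60 + 28 = 864.
864 mod 720 = 144 minutes = 2:24.
Now compute the angle at 2:24:
Hour hand: 2 x 30 + 24 x 0.5 = 72 degrees
Minute hand: 24 x 6 = 144 degrees
Difference: |72 - 144| = 72 degrees
The angle is 72 degrees

Final answer: 72 degrees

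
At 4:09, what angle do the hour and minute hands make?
Hour hand position: 4 x 30 + 9 x 0.5 = 124.5 degrees
Minute hand position: 9 x 6 = 54 degrees
Difference: |124.5 - 54| = 70.5 degrees
The angle between the hands is 70.5 degrees

Final answer: 70.5 degrees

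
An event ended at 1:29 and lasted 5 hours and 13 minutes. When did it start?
Starting time: 1:29 = 89 total minutes past 12:00
Subtracting: 5 hours and 13 minutes = 313 minutes
89 - 313 = -224 (negative, add 12 hours = 720) = 496 minutes
= 8 hours and 16 minutes past 12:00 = 8:16

Final answer: 8:16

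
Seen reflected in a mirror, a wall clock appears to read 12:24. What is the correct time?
Reflection across the vertical (12-6) axis maps a hand at angle A degrees to (360 - A) degrees, which sends a reading of T minutes past 12:00 to (720 - T) minutes past 12:00.
Mirror reads 12:24 = 24 minutes past 12:00.
Actual time: (720 - 24) mod 720 = 696 minutes = 11:36.

Final answer: 11:36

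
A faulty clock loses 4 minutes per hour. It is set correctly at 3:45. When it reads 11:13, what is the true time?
For every 60 true minutes, the faulty clock advances 56 minutes, so 1 faulty-clock minute corresponds to 60/56 true minutes.
From 3:45 to 11:13 on the faulty dial is 448 minutes.
True elapsed: 448 x 60/56 = 480 minutes = 8 hours.
True time: 3:45 + 8 hours = 11:45.

Final answer: 11:45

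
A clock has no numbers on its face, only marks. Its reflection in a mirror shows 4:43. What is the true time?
Reflection across the vertical (12-6) axis maps a hand at angle A degrees to (360 - A) degrees, which sends a reading of T minutes past 12:00 to (720 - T) minutes past 12:00.
Mirror reads 4:43 = 283 minutes past 12:00.
Actual time: (720 - 283) mod 720 = 437 minutes = 7:17.

Final answer: 7:17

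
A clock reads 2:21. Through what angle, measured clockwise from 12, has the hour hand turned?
The hour hand moves 30 degrees per hour and 0.5 degrees per minute.
At 2:21: (2) x 30 + 21 x 0.5 = 60 + 10.5 = 70.5 degrees

Final answer: 70.5 degrees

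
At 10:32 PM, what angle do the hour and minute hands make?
Hour hand position: 10 x 30 + 32 x 0.5 = 316 degrees
Minute hand position: 32 x 6 = 192 degrees
Difference: |316 - 192| = 124 degrees
The angle between the hands is 124 degrees

Final answer: 124 degrees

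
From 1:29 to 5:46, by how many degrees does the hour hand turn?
The hour hand moves 0.5 degrees per minute.
Time elapsed: 5:46 - 1:29 = 257 minutes
Angular displacement: 257 x 0.5 = 128.5 degrees

Final answer: 128.5 degrees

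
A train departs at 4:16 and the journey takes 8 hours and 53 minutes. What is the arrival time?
Starting time: 4:16
Adding 53 minutes to 16 minutes: 16 + 53 = 69 minutes = 1 hour and 9 minutes
Adding 8 hours: 4 + 8 + 1 (carry) = 13 - 12 = 1
Final time: 1:09

Final answer: 1:09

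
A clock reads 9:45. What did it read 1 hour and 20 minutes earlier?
Starting time: 9:45 = 585 total minutes past 12:00
Subtracting: 1 hour and 20 minutes = 80 minutes
585 - 80 = 505 minutes
= 8 hours and 25 minutes past 12:00 = 8:25

Final answer: 8:25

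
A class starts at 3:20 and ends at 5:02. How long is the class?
From 3:20 to 5:02:
(5 x 60 + 2) - (3 x 60 + 20) = 302 - 200 = 102 minutes
= 1 hour and 42 minutes

Final answer: 1 hour and 42 minutes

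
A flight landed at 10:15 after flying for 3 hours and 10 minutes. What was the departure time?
Starting time: 10:15 = 615 total minutes past 12:00
Subtracting: 3 hours and 10 minutes = 190 minutes
615 - 190 = 425 minutes
= 7 hours and 5 minutes past 12:00 = 7:05

Final answer: 7:05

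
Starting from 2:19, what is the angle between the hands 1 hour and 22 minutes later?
First find the time 1 hour and 22 minutes after 2:19.
Total minutes: 2 x 60 + 19 + 1 x 60 + 22 = 221.
221 mod 720 = 221 minutes = 3:41.
Now compute the angle at 3:41:
Hour hand: 3 x 30 + 41 x 0.5 = 110.5 degrees
Minute hand: 41 x 6 = 246 degrees
Difference: |110.5 - 246| = 135.5 degrees
The angle is 135.5 degrees

Final answer: 135.5 degrees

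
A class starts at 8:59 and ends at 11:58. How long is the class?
From 8:59 to 11:58:
(11 x 60 + 58) - (8 x 60 + 59) = 718 - 539 = 179 minutes
= 2 hours and 59 minutes

Final answer: 2 hours and 59 minutes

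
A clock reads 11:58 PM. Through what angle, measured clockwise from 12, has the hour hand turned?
The hour hand moves 30 degrees per hour and 0.5 degrees per minute.
At 11:58: (11) x 30 + 58 x 0.5 = 330 + 29 = 359 degrees

Final answer: 359 degrees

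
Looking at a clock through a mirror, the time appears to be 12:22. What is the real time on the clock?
Reflection across the vertical (12-6) axis maps a hand at angle A degrees to (360 - A) degrees, which sends a reading of T minutes past 12:00 to (720 - T) minutes past 12:00.
Mirror reads 12:22 = 22 minutes past 12:00.
Actual time: (720 - 22) mod 720 = 698 minutes = 11:38.

Final answer: 11:38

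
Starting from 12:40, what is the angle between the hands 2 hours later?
First find the time 2 hours after 12:40.
Total minutes: 12 x 60 + 40 + 2 x 60 + 0 = 880.
880 mod 720 = 160 minutes = 2:40.
Now compute the angle at 2:40:
Hour hand: 2 x 30 + 40 x 0.5 = 80 degrees
Minute hand: 40 x 6 = 240 degrees
Difference: |80 - 240| = 160 degrees
The angle is 160 degrees

Final answer: 160 degrees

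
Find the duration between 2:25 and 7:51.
From 2:25 to 7:51:
(7 x 60 + 51) - (2 x 60 + 25) = 471 - 145 = 326 minutes
= 5 hours and 26 minutes

Final answer: 5 hours and 26 minutes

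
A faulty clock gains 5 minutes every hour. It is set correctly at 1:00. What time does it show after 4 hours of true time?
For every 60 true minutes, the faulty clock advances 60 + 5 = 65 minutes.
True elapsed: 4 hours = 240 minutes.
Faulty clock advances: 240 x 65/60 = 260 minutes (drift: 20 minutes ahead).
Shown time: 1:00 + 260 minutes = 5:20.

Final answer: 5:20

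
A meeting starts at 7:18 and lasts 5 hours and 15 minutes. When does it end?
Starting time: 7:18
Adding 15 minutes to 18 minutes: 18 + 15 = 33 minutes
Adding 5 hours: 7 + 5 = 12
Final time: 12:33

Final answer: 12:33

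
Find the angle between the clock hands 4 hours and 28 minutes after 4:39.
First find the time 4 hours and 28 minutes after 4:39.
Total minutes: 4 x 60 + 39 + 4 x 60 + 28 = 547.
547 mod 720 = 547 minutes = 9:07.
Now compute the angle at 9:07:
Hour hand: 9 x 30 + 7 x 0.5 = 273.5 degrees
Minute hand: 7 x 6 = 42 degrees
Difference: |273.5 - 42| = 231.5 degrees
Smaller angle: 360 - 231.5 = 128.5 degrees

Final answer: 128.5 degrees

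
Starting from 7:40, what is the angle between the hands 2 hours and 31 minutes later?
First find the time 2 hours and 31 minutes after 7:40.
Total minutes: 7 x 60 + 40 + 2 x 60 + 31 = 611.
611 mod 720 = 611 minutes = 10:11.
Now compute the angle at 10:11:
Hour hand: 10 x 30 + 11 x 0.5 = 305.5 degrees
Minute hand: 11 x 6 = 66 degrees
Difference: |305.5 - 66| = 239.5 degrees
Smaller angle: 360 - 239.5 = 120.5 degrees

Final answer: 120.5 degrees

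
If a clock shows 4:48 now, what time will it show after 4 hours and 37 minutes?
Starting time: 4:48
Adding 37 minutes to 48 minutes: 48 + 37 = 85 minutes = 1 hour and 25 minutes
Adding 4 hours: 4 + 4 + 1 (carry) = 9
Final time: 9:25

Final answer: 9:25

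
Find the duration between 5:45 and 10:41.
From 5:45 to 10:41:
(10 x 60 + 41) - (5 x 60 + 45) = 641 - 345 = 296 minutes
= 4 hours and 56 minutes

Final answer: 4 hours and 56 minutes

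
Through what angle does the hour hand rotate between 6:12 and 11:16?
The hour hand moves 0.5 degrees per minute.
Time elapsed: 11:16 - 6:12 = 304 minutes
Angular displacement: 304 x 0.5 = 152 degrees

Final answer: 152 degrees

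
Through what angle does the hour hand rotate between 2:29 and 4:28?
The hour hand moves 0.5 degrees per minute.
Time elapsed: 4:28 - 2:29 = 119 minutes
Angular displacement: 119 x 0.5 = 59.5 degrees

Final answer: 59.5 degrees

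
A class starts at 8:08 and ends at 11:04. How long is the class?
From 8:08 to 11:04:
(11 x 60 + 4) - (8 x 60 + 8) = 664 - 488 = 176 minutes
= 2 hours and 56 minutes

Final answer: 2 hours and 56 minutes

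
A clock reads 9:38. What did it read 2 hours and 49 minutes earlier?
Starting time: 9:38 = 578 total minutes past 12:00
Subtracting: 2 hours and 49 minutes = 169 minutes
578 - 169 = 409 minutes
= 6 hours and 49 minutes past 12:00 = 6:49

Final answer: 6:49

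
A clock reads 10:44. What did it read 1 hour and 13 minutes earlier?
Starting time: 10:44 = 644 total minutes past 12:00
Subtracting: 1 hour and 13 minutes = 73 minutes
644 - 73 = 571 minutes
= 9 hours and 31 minutes past 12:00 = 9:31

Final answer: 9:31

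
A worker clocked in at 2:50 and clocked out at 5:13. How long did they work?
From 2:50 to 5:13:
(5 x 60 + 13) - (2 x 60 + 50) = 313 - 170 = 143 minutes
= 2 hours and 23 minutes

Final answer: 2 hours and 23 minutes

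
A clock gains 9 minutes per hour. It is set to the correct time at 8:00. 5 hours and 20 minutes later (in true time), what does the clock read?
For every 60 true minutes, the faulty clock advances 60 + 9 = 69 minutes.
True elapsed: 5 hours and 20 minutes = 320 minutes.
Faulty clock advances: 320 x 69/60 = 368 minutes (drift: 48 minutes ahead).
Shown time: 8:00 + 368 minutes = 2:08.

Final answer: 2:08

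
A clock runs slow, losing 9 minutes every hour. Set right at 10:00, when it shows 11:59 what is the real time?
For every 60 true minutes, the faulty clock advances 51 minutes, so 1 faulty-clock minute corresponds to 60/51 true minutes.
From 10:00 to 11:59 on the faulty dial is 119 minutes.
True elapsed: 119 x 60/51 = 140 minutes = 2 hours and 20 minutes.
True time: 10:00 + 2 hours and 20 minutes = 12:20.

Final answer: 12:20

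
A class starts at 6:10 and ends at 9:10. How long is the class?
From 6:10 to 9:10:
(9 x 60 + 10) - (6 x 60 + 10) = 550 - 370 = 180 minutes
= 3 hours

Final answer: 3 hours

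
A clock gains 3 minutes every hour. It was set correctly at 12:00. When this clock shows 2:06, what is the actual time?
For every 60 true minutes, the faulty clock advances 63 minutes, so 1 faulty-clock minute corresponds to 60/63 true minutes.
From 12:00 to 2:06 on the faulty dial is 126 minutes.
True elapsed: 126 x 60/63 = 120 minutes = 2 hours.
True time: 12:00 + 2 hours = 2:00.

Final answer: 2:00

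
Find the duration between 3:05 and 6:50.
From 3:05 to 6:50:
(6 x 60 + 50) - (3 x 60 + 5) = 410 - 185 = 225 minutes
= 3 hours and 45 minutes

Final answer: 3 hours and 45 minutes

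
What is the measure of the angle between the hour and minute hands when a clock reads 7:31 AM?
Hour hand position: 7 x 30 + 31 x 0.5 = 225.5 degrees
Minute hand position: 31 x 6 = 186 degrees
Difference: |225.5 - 186| = 39.5 degrees
The angle between the hands is 39.5 degrees

Final answer: 39.5 degrees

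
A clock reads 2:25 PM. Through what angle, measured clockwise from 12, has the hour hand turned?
The hour hand moves 30 degrees per hour and 0.5 degrees per minute.
At 2:25: (2) x 30 + 25 x 0.5 = 60 + 12.5 = 72.5 degrees

Final answer: 72.5 degrees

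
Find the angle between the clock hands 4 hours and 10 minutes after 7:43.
First find the time 4 hours and 10 minutes after 7:43.
Total minutes: 7 x 60 + 43 + 4 x 60 + 10 = 713.
713 mod 720 = 713 minutes = 11:53.
Now compute the angle at 11:53:
Hour hand: 11 x 30 + 53 x 0.5 = 356.5 degrees
Minute hand: 53 x 6 = 318 degrees
Difference: |356.5 - 318| = 38.5 degrees
The angle is 38.5 degrees

Final answer: 38.5 degrees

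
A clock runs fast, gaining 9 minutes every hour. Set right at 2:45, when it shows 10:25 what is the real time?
For every 60 true minutes, the faulty clock advances 69 minutes, so 1 faulty-clock minute corresponds to 60/69 true minutes.
From 2:45 to 10:25 on the faulty dial is 460 minutes.
True elapsed: 460 x 60/69 = 400 minutes = 6 hours and 40 minutes.
True time: 2:45 + 6 hours and 40 minutes = 9:25.

Final answer: 9:25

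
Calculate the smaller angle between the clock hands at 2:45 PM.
Hour hand position: 2 x 30 + 45 x 0.5 = 82.5 degrees
Minute hand position: 45 x 6 = 270 degrees
Difference: |82.5 - 270| = 187.5 degrees
Since 187.5 > 180, the smaller angle is 360 - 187.5 = 172.5 degrees

Final answer: 172.5 degrees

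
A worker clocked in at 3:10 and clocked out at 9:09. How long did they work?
From 3:10 to 9:09:
(9 x 60 + 9) - (3 x 60 + 10) = 549 - 190 = 359 minutes
= 5 hours and 59 minutes

Final answer: 5 hours and 59 minutes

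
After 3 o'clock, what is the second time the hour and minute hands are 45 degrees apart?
At t minutes past 3:00, the hour hand is at 30 x 3 + 0.5t degrees and the minute hand is at 6t degrees.
The smaller angle between them is 45 degrees when |30H - 5.5t| = 45 or |30H - 5.5t| = 315.
With H = 3, solve 30 x 3 - 5.5t = +/- target for each target:
  t = (30 x 3 - 45) / 5.5 = 8.18
  t = (30 x 3 + 45) / 5.5 = 24.55
  t = (30 x 3 - 315) / 5.5 = -40.91 (outside (0, 60))
  t = (30 x 3 + 315) / 5.5 = 73.64 (outside (0, 60))
Valid solutions in (0, 60): {8.18, 24.55} minutes.
The second occurrence is t = 24.55 minutes.
The hands form a 45-degree angle at 24.55 minutes past 3:00.

Final answer: 24.55 minutes past 3:00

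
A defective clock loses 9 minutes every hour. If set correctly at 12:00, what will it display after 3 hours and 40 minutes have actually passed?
For every 60 true minutes, the faulty clock advances 60 - 9 = 51 minutes.
True elapsed: 3 hours and 40 minutes = 220 minutes.
Faulty clock advances: 220 x 51/60 = 187 minutes (drift: 33 minutes behind).
Shown time: 12:00 + 187 minutes = 3:07.

Final answer: 3:07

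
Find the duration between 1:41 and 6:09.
From 1:41 to 6:09:
(6 x 60 + 9) - (1 x 60 + 41) = 369 - 101 = 268 minutes
= 4 hours and 28 minutes

Final answer: 4 hours and 28 minutes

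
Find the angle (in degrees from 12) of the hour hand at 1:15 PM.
The hour hand moves 30 degrees per hour and 0.5 degrees per minute.
At 1:15: (1) x 30 + 15 x 0.5 = 30 + 7.5 = 37.5 degrees

Final answer: 37.5 degrees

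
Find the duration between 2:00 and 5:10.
From 2:00 to 5:10:
(5 x 60 + 10) - (2 x 60 + 0) = 310 - 120 = 190 minutes
= 3 hours and 10 minutes

Final answer: 3 hours and 10 minutes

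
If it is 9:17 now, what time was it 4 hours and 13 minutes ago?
Starting time: 9:17 = 557 total minutes past 12:00
Subtracting: 4 hours and 13 minutes = 253 minutes
557 - 253 = 304 minutes
= 5 hours and 4 minutes past 12:00 = 5:04

Final answer: 5:04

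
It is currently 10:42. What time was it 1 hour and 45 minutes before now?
Starting time: 10:42 = 642 total minutes past 12:00
Subtracting: 1 hour and 45 minutes = 105 minutes
642 - 105 = 537 minutes
= 8 hours and 57 minutes past 12:00 = 8:57

Final answer: 8:57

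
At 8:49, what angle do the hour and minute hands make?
Hour hand position: 8 x 30 + 49 x 0.5 = 264.5 degrees
Minute hand position: 49 x 6 = 294 degrees
Difference: |264.5 - 294| = 29.5 degrees
The angle between the hands is 29.5 degrees

Final answer: 29.5 degrees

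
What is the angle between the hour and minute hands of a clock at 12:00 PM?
Hour hand position: 0 x 30 + 0 x 0.5 = 0 degrees
Minute hand position: 0 x 6 = 0 degrees
Difference: |0 - 0| = 0 degrees
The angle between the hands is 0 degrees

Final answer: 0 degrees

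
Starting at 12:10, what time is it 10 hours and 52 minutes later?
Starting time: 12:10
Adding 52 minutes to 10 minutes: 10 + 52 = 62 minutes = 1 hour and 2 minutes
Adding 10 hours: 12 + 10 + 1 (carry) = 23 - 12 = 11
Final time: 11:02

Final answer: 11:02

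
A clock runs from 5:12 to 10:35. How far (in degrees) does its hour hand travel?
The hour hand moves 0.5 degrees per minute.
Time elapsed: 10:35 - 5:12 = 323 minutes
Angular displacement: 323 x 0.5 = 161.5 degrees

Final answer: 161.5 degrees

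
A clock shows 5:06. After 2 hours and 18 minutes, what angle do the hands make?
First find the time 2 hours and 18 minutes after 5:06.
Total minutes: 5 x 60 + 6 + 2 x 60 + 18 = 444.
444 mod 720 = 444 minutes = 7:24.
Now compute the angle at 7:24:
Hour hand: 7 x 30 + 24 x 0.5 = 222 degrees
Minute hand: 24 x 6 = 144 degrees
Difference: |222 - 144| = 78 degrees
The angle is 78 degrees

Final answer: 78 degrees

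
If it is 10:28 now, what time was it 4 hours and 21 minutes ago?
Starting time: 10:28 = 628 total minutes past 12:00
Subtracting: 4 hours and 21 minutes = 261 minutes
628 - 261 = 367 minutes
= 6 hours and 7 minutes past 12:00 = 6:07

Final answer: 6:07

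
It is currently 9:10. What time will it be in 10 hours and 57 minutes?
Starting time: 9:10
Adding 57 minutes to 10 minutes: 10 + 57 = 67 minutes = 1 hour and 7 minutes
Adding 10 hours: 9 + 10 + 1 (carry) = 20 - 12 = 8
Final time: 8:07

Final answer: 8:07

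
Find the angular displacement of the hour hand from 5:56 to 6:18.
The hour hand moves 0.5 degrees per minute.
Time elapsed: 6:18 - 5:56 = 22 minutes
Angular displacement: 22 x 0.5 = 11 degrees

Final answer: 11 degrees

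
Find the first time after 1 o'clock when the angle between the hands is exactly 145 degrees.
At t minutes past 1:00, the hour hand is at 30 x 1 + 0.5t degrees and the minute hand is at 6t degrees.
The smaller angle between them is 145 degrees when |30H - 5.5t| = 145 or |30H - 5.5t| = 215.
With H = 1, solve 30 x 1 - 5.5t = +/- target for each target:
  t = (30 x 1 - 145) / 5.5 = -20.91 (outside (0, 60))
  t = (30 x 1 + 145) / 5.5 = 31.82
  t = (30 x 1 - 215) / 5.5 = -33.64 (outside (0, 60))
  t = (30 x 1 + 215) / 5.5 = 44.55
Valid solutions in (0, 60): {31.82, 44.55} minutes.
The first occurrence is t = 31.82 minutes.
The hands form a 145-degree angle at 31.82 minutes past 1:00.

Final answer: 31.82 minutes past 1:00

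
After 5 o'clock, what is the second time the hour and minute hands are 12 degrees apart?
At t minutes past 5:00, the hour hand is at 30 x 5 + 0.5t degrees and the minute hand is at 6t degrees.
The smaller angle between them is 12 degrees when |30H - 5.5t| = 12 or |30H - 5.5t| = 348.
With H = 5, solve 30 x 5 - 5.5t = +/- target for each target:
  t = (30 x 5 - 12) / 5.5 = 25.09
  t = (30 x 5 + 12) / 5.5 = 29.45
  t = (30 x 5 - 348) / 5.5 = -36 (outside (0, 60))
  t = (30 x 5 + 348) / 5.5 = 90.55 (outside (0, 60))
Valid solutions in (0, 60): {25.09, 29.45} minutes.
The second occurrence is t = 29.45 minutes.
The hands form a 12-degree angle at 29.45 minutes past 5:00.

Final answer: 29.45 minutes past 5:00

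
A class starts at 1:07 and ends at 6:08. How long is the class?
From 1:07 to 6:08:
(6 x 60 + 8) - (1 x 60 + 7) = 368 - 67 = 301 minutes
= 5 hours and 1 minute

Final answer: 5 hours and 1 minute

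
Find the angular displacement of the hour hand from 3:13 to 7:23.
The hour hand moves 0.5 degrees per minute.
Time elapsed: 7:23 - 3:13 = 250 minutes
Angular displacement: 250 x 0.5 = 125 degrees

Final answer: 125 degrees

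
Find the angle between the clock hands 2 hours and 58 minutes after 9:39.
First find the time 2 hours and 58 minutes after 9:39.
Total minutes: 9 x 60 + 39 + 2 x 60 + 58 = 757.
757 mod 720 = 37 minutes = 12:37.
Now compute the angle at 12:37:
Hour hand: 0 x 30 + 37 x 0.5 = 18.5 degrees
Minute hand: 37 x 6 = 222 degrees
Difference: |18.5 - 222| = 203.5 degrees
Smaller angle: 360 - 203.5 = 156.5 degrees

Final answer: 156.5 degrees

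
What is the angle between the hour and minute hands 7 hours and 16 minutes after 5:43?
First find the time 7 hours and 16 minutes after 5:43.
Total minutes: 5 x 60 + 43 + 7 x 60 + 16 = 779.
779 mod 720 = 59 minutes = 12:59.
Now compute the angle at 12:59:
Hour hand: 0 x 30 + 59 x 0.5 = 29.5 degrees
Minute hand: 59 x 6 = 354 degrees
Difference: |29.5 - 354| = 324.5 degrees
Smaller angle: 360 - 324.5 = 35.5 degrees

Final answer: 35.5 degrees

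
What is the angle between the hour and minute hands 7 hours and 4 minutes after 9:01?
First find the time 7 hours and 4 minutes after 9:01.
Total minutes: 9 x 60 + 1 + 7 x 60 + 4 = 965.
965 mod 720 = 245 minutes = 4:05.
Now compute the angle at 4:05:
Hour hand: 4 x 30 + 5 x 0.5 = 122.5 degrees
Minute hand: 5 x 6 = 30 degrees
Difference: |122.5 - 30| = 92.5 degrees
The angle is 92.5 degrees

Final answer: 92.5 degrees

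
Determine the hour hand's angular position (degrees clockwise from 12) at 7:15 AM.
The hour hand moves 30 degrees per hour and 0.5 degrees per minute.
At 7:15: (7) x 30 + 15 x 0.5 = 210 + 7.5 = 217.5 degrees

Final answer: 217.5 degrees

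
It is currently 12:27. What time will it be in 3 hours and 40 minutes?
Starting time: 12:27
Adding 40 minutes to 27 minutes: 27 + 40 = 67 minutes = 1 hour and 7 minutes
Adding 3 hours: 12 + 3 + 1 (carry) = 16 - 12 = 4
Final time: 4:07

Final answer: 4:07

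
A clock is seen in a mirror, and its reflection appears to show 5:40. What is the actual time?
Reflection across the vertical (12-6) axis maps a hand at angle A degrees to (360 - A) degrees, which sends a reading of T minutes past 12:00 to (720 - T) minutes past 12:00.
Mirror reads 5:40 = 340 minutes past 12:00.
Actual time: (720 - 340) mod 720 = 380 minutes = 6:20.

Final answer: 6:20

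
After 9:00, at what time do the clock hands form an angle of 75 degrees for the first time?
At t minutes past 9:00, the hour hand is at 30 x 9 + 0.5t degrees and the minute hand is at 6t degrees.
The smaller angle between them is 75 degrees when |30H - 5.5t| = 75 or |30H - 5.5t| = 285.
With H = 9, solve 30 x 9 - 5.5t = +/- target for each target:
  t = (30 x 9 - 75) / 5.5 = 35.45
  t = (30 x 9 + 75) / 5.5 = 62.73 (outside (0, 60))
  t = (30 x 9 - 285) / 5.5 = -2.73 (outside (0, 60))
  t = (30 x 9 + 285) / 5.5 = 100.91 (outside (0, 60))
Valid solutions in (0, 60): {35.45} minutes.
The first occurrence is t = 35.45 minutes.
The hands form a 75-degree angle at 35.45 minutes past 9:00.

Final answer: 35.45 minutes past 9:00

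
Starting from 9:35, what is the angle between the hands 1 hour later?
First find the time 1 hour after 9:35.
Total minutes: 9 x 60 + 35 + 1 x 60 + 0 = 635.
635 mod 720 = 635 minutes = 10:35.
Now compute the angle at 10:35:
Hour hand: 10 x 30 + 35 x 0.5 = 317.5 degrees
Minute hand: 35 x 6 = 210 degrees
Difference: |317.5 - 210| = 107.5 degrees
The angle is 107.5 degrees

Final answer: 107.5 degrees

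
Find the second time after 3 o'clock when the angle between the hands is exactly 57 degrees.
At t minutes past 3:00, the hour hand is at 30 x 3 + 0.5t degrees and the minute hand is at 6t degrees.
The smaller angle between them is 57 degrees when |30H - 5.5t| = 57 or |30H - 5.5t| = 303.
With H = 3, solve 30 x 3 - 5.5t = +/- target for each target:
  t = (30 x 3 - 57) / 5.5 = 6
  t = (30 x 3 + 57) / 5.5 = 26.73
  t = (30 x 3 - 303) / 5.5 = -38.73 (outside (0, 60))
  t = (30 x 3 + 303) / 5.5 = 71.45 (outside (0, 60))
Valid solutions in (0, 60): {6, 26.73} minutes.
The second occurrence is t = 26.73 minutes.
The hands form a 57-degree angle at 26.73 minutes past 3:00.

Final answer: 26.73 minutes past 3:00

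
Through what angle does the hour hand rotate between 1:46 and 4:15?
The hour hand moves 0.5 degrees per minute.
Time elapsed: 4:15 - 1:46 = 149 minutes
Angular displacement: 149 x 0.5 = 74.5 degrees

Final answer: 74.5 degrees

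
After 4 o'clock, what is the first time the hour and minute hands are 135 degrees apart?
At t minutes past 4:00, the hour hand is at 30 x 4 + 0.5t degrees and the minute hand is at 6t degrees.
The smaller angle between them is 135 degrees when |30H - 5.5t| = 135 or |30H - 5.5t| = 225.
With H = 4, solve 30 x 4 - 5.5t = +/- target for each target:
  t = (30 x 4 - 135) / 5.5 = -2.73 (outside (0, 60))
  t = (30 x 4 + 135) / 5.5 = 46.36
  t = (30 x 4 - 225) / 5.5 = -19.09 (outside (0, 60))
  t = (30 x 4 + 225) / 5.5 = 62.73 (outside (0, 60))
Valid solutions in (0, 60): {46.36} minutes.
The first occurrence is t = 46.36 minutes.
The hands form a 135-degree angle at 46.36 minutes past 4:00.

Final answer: 46.36 minutes past 4:00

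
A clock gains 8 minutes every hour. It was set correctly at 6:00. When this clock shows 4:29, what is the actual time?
For every 60 true minutes, the faulty clock advances 68 minutes, so 1 faulty-clock minute corresponds to 60/68 true minutes.
From 6:00 to 4:29 on the faulty dial is 629 minutes.
True elapsed: 629 x 60/68 = 555 minutes = 9 hours and 15 minutes.
True time: 6:00 + 9 hours and 15 minutes = 3:15.

Final answer: 3:15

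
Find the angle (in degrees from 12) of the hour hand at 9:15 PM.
The hour hand moves 30 degrees per hour and 0.5 degrees per minute.
At 9:15: (9) x 30 + 15 x 0.5 = 270 + 7.5 = 277.5 degrees

Final answer: 277.5 degrees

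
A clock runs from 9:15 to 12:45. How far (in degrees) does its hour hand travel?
The hour hand moves 0.5 degrees per minute.
Time elapsed: 12:45 - 9:15 = 210 minutes
Angular displacement: 210 x 0.5 = 105 degrees

Final answer: 105 degrees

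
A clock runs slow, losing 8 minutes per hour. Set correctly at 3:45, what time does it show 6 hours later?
For every 60 true minutes, the faulty clock advances 60 - 8 = 52 minutes.
True elapsed: 6 hours = 360 minutes.
Faulty clock advances: 360 x 52/60 = 312 minutes (drift: 48 minutes behind).
Shown time: 3:45 + 312 minutes = 8:57.

Final answer: 8:57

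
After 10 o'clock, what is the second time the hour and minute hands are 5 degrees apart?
At t minutes past 10:00, the hour hand is at 30 x 10 + 0.5t degrees and the minute hand is at 6t degrees.
The smaller angle between them is 5 degrees when |30H - 5.5t| = 5 or |30H - 5.5t| = 355.
With H = 10, solve 30 x 10 - 5.5t = +/- target for each target:
  t = (30 x 10 - 5) / 5.5 = 53.64
  t = (30 x 10 + 5) / 5.5 = 55.45
  t = (30 x 10 - 355) / 5.5 = -10 (outside (0, 60))
  t = (30 x 10 + 355) / 5.5 = 119.09 (outside (0, 60))
Valid solutions in (0, 60): {53.64, 55.45} minutes.
The second occurrence is t = 55.45 minutes.
The hands form a 5-degree angle at 55.45 minutes past 10:00.

Final answer: 55.45 minutes past 10:00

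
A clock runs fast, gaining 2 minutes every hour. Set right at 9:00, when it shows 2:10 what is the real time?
For every 60 true minutes, the faulty clock advances 62 minutes, so 1 faulty-clock minute corresponds to 60/62 true minutes.
From 9:00 to 2:10 on the faulty dial is 310 minutes.
True elapsed: 310 x 60/62 = 300 minutes = 5 hours.
True time: 9:00 + 5 hours = 2:00.

Final answer: 2:00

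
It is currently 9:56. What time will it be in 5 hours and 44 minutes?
Starting time: 9:56
Adding 44 minutes to 56 minutes: 56 + 44 = 100 minutes = 1 hour and 40 minutes
Adding 5 hours: 9 + 5 + 1 (carry) = 15 - 12 = 3
Final time: 3:40

Final answer: 3:40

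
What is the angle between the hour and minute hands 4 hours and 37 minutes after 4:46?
First find the time 4 hours and 37 minutes after 4:46.
Total minutes: 4 x 60 + 46 + 4 x 60 + 37 = 563.
563 mod 720 = 563 minutes = 9:23.
Now compute the angle at 9:23:
Hour hand: 9 x 30 + 23 x 0.5 = 281.5 degrees
Minute hand: 23 x 6 = 138 degrees
Difference: |281.5 - 138| = 143.5 degrees
The angle is 143.5 degrees

Final answer: 143.5 degrees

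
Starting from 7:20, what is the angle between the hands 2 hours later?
First find the time 2 hours after 7:20.
Total minutes: 7 x 60 + 20 + 2 x 60 + 0 = 560.
560 mod 720 = 560 minutes = 9:20.
Now compute the angle at 9:20:
Hour hand: 9 x 30 + 20 x 0.5 = 280 degrees
Minute hand: 20 x 6 = 120 degrees
Difference: |280 - 120| = 160 degrees
The angle is 160 degrees

Final answer: 160 degrees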